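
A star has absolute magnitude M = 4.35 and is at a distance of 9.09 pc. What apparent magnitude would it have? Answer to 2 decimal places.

m ≈ 4.14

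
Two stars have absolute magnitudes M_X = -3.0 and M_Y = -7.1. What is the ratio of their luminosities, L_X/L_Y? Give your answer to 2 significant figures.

ΔM = M_X − M_Y = 4.1
L_X/L_Y = 10^(−0.4 ΔM) = 10^-1.640 = 0.02291

L_X/L_Y ≈ 0.023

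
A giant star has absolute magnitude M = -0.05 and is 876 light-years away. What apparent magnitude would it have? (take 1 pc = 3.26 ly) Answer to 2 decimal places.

m ≈ 7.10

d = 876 ly / 3.26 = 268.7 pc
m = M + 5 log₁₀ d − 5 = -0.05 + 5·2.4293 − 5 = 7.096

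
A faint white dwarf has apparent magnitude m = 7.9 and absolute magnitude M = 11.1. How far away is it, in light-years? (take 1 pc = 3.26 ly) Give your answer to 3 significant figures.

d ≈ 7.47 ly

μ = m − M = -3.200
m − M = 5 log₁₀ d − 5
log₁₀ d = (m − M)/5 + 1 = 0.3600
d = 10^0.3600 = 2.291 pc
= 7.468 ly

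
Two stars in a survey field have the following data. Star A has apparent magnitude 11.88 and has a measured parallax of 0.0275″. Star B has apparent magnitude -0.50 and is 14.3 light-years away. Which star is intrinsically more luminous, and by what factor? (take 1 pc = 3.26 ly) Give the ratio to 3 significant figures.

Star A: d = 1/p = 1/0.0275″ = 36.36 pc
Star A: M = m − 5 log₁₀ d + 5 = 11.88 − 5·1.5607 + 5 = 9.077
Star B: d = 14.3 ly / 3.26 = 4.387 pc
Star B: M = m − 5 log₁₀ d + 5 = -0.50 − 5·0.6421 + 5 = 1.289
ΔM = M_A − M_B = 9.077 − (1.289) = 7.787; smaller M is more luminous → Star B.
L ratio = 10^(0.4 |ΔM|) = 10^3.115 = 1303

Star B is more luminous, by a factor of 1300.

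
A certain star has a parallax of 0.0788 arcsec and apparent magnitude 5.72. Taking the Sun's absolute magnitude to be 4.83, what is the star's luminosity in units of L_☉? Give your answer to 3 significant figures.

L/L_☉ ≈ 0.709

d = 1/p = 1/0.0788″ = 12.69 pc
M = m − 5 log₁₀ d + 5 = 5.72 − 5·1.1035 + 5 = 5.203
M − M_☉ = 5.203 − 4.83 = 0.373
L/L_☉ = 10^(−0.4 × 0.373) = 0.7095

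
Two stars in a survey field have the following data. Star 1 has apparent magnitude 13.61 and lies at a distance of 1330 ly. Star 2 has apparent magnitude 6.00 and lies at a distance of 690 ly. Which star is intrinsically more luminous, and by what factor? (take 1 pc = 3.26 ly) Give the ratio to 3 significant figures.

Star 1: d = 1330 ly / 3.26 = 408.0 pc
Star 1: M = m − 5 log₁₀ d + 5 = 13.61 − 5·2.6106 + 5 = 5.557
Star 2: d = 690 ly / 3.26 = 211.7 pc
Star 2: M = m − 5 log₁₀ d + 5 = 6.00 − 5·2.3256 + 5 = -0.628
ΔM = M_1 − M_2 = 5.557 − (-0.628) = 6.185; smaller M is more luminous → Star 2.
L ratio = 10^(0.4 |ΔM|) = 10^2.474 = 297.8

Star 2 is more luminous, by a factor of 298.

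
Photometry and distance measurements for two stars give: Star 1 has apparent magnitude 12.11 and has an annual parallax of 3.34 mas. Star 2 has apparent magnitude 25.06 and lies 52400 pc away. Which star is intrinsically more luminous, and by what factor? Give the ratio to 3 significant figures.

Star 1 is more luminous, by a factor of 4.94.

Star 1: p = 3.34 mas = 3.34×10^-3″ → d = 1/p = 299.4 pc
Star 1: M = m − 5 log₁₀ d + 5 = 12.11 − 5·2.4763 + 5 = 4.729
Star 2: M = m − 5 log₁₀ d + 5 = 25.06 − 5·4.7193 + 5 = 6.463
ΔM = M_1 − M_2 = 4.729 − (6.463) = -1.735; smaller M is more luminous → Star 1.
L ratio = 10^(0.4 |ΔM|) = 10^0.694 = 4.941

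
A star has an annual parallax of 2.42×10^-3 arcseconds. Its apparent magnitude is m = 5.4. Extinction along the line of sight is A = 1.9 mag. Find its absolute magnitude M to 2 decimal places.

d = 1/p = 1/2.42×10^-3″ = 413.2 pc
5 log₁₀(d/10 pc) = 5 log₁₀(413.2) − 5 = 8.081
M = m − 5 log₁₀(d/10) − A = 5.4 − 8.081 − 1.9 = -4.581

M ≈ -4.58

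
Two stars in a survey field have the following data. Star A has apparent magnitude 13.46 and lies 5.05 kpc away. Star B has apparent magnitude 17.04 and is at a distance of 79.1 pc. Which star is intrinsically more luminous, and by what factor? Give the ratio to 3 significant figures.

Star A is more luminous, by a factor of 110000.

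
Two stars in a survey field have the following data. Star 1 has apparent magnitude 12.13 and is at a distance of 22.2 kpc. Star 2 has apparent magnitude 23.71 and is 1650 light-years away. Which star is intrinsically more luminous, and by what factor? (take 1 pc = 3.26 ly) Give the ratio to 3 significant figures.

Star 1 is more luminous, by a factor of 8.24×10^7.

Star 1: d = 22.2 kpc = 22200 pc
Star 1: M = m − 5 log₁₀ d + 5 = 12.13 − 5·4.3464 + 5 = -4.602
Star 2: d = 1650 ly / 3.26 = 506.1 pc
Star 2: M = m − 5 log₁₀ d + 5 = 23.71 − 5·2.7043 + 5 = 15.189
ΔM = M_1 − M_2 = -4.602 − (15.189) = -19.790; smaller M is more luminous → Star 1.
L ratio = 10^(0.4 |ΔM|) = 10^7.916 = 8.245×10^7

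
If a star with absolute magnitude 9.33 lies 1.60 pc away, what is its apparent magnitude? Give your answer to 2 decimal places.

m = M + 5 log₁₀ d − 5 = 9.33 + 5·0.2041 − 5 = 5.351

m ≈ 5.35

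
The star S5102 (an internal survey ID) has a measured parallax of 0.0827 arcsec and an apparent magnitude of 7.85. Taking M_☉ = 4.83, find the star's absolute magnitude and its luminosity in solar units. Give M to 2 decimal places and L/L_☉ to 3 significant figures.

d = 1/p = 1/0.0827″ = 12.09 pc
M = m − 5 log₁₀ d + 5 = 7.85 − 5·1.0825 + 5 = 7.438
M − M_☉ = 7.438 − 4.83 = 2.608
L/L_☉ = 10^(−0.4 × 2.608) = 0.09057

M ≈ 7.44; L/L_☉ ≈ 0.0906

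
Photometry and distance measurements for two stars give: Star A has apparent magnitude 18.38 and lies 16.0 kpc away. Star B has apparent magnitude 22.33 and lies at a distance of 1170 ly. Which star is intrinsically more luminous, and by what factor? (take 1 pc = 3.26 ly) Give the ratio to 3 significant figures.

Star A is more luminous, by a factor of 75600.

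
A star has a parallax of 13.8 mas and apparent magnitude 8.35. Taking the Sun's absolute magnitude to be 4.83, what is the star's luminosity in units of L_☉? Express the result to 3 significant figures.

L/L_☉ ≈ 2.05

d = 1/p = 1000/13.8 mas = 72.46 pc
M = m − 5 log₁₀ d + 5 = 8.35 − 5·1.8601 + 5 = 4.049
M − M_☉ = 4.049 − 4.83 = -0.781
L/L_☉ = 10^(−0.4 × -0.781) = 2.052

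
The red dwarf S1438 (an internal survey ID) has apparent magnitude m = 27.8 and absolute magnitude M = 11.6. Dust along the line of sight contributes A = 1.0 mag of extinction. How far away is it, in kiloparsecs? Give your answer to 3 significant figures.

m − M = 5 log₁₀(d/10 pc) + A  ⇒  27.8 − (11.6) − 1.0 = 5 log₁₀(d/10)
15.200 = 5 log₁₀(d/10)
log₁₀ d = (m − M − A)/5 + 1 = 4.0400
d = 10^4.0400 = 10960 pc
= 10.96 kpc

d ≈ 11.0 kpc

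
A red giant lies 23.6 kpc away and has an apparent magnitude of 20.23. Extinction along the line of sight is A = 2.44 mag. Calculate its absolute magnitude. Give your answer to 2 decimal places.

d = 23.6 kpc = 23600 pc
5 log₁₀(d/10 pc) = 5 log₁₀(23600) − 5 = 16.865
M = m − 5 log₁₀(d/10) − A = 20.23 − 16.865 − 2.44 = 0.925

M ≈ 0.93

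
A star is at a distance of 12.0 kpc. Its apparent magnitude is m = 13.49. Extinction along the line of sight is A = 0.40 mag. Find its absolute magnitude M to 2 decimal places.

M ≈ -2.31

d = 12.0 kpc = 12000 pc
5 log₁₀(d/10 pc) = 5 log₁₀(12000) − 5 = 15.396
M = m − 5 log₁₀(d/10) − A = 13.49 − 15.396 − 0.40 = -2.306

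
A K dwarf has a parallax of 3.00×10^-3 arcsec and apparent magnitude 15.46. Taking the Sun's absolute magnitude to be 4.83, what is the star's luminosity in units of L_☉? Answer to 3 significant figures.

d = 1/p = 1/3.00×10^-3″ = 333.3 pc
M = m − 5 log₁₀ d + 5 = 15.46 − 5·2.5229 + 5 = 7.846
M − M_☉ = 7.846 − 4.83 = 3.016
L/L_☉ = 10^(−0.4 × 3.016) = 0.06220

L/L_☉ ≈ 0.0622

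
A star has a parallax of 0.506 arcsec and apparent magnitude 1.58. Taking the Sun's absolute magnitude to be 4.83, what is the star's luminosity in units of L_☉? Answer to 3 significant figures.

L/L_☉ ≈ 0.779

d = 1/p = 1/0.506″ = 1.976 pc
M = m − 5 log₁₀ d + 5 = 1.58 − 5·0.2958 + 5 = 5.101
M − M_☉ = 5.101 − 4.83 = 0.271
L/L_☉ = 10^(−0.4 × 0.271) = 0.7793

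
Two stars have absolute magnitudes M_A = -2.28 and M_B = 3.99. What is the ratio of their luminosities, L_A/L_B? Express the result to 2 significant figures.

L_A/L_B ≈ 320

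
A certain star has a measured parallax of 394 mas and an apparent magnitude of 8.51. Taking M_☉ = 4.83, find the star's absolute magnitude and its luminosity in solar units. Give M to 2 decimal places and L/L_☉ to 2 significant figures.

M ≈ 11.49; L/L_☉ ≈ 2.2×10^-3

d = 1/p = 1000/394 mas = 2.538 pc
M = m − 5 log₁₀ d + 5 = 8.51 − 5·0.4045 + 5 = 11.487
M − M_☉ = 11.487 − 4.83 = 6.657
L/L_☉ = 10^(−0.4 × 6.657) = 2.173×10^-3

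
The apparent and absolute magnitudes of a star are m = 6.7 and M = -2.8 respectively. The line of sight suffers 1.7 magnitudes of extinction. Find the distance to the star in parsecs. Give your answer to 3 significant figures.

d ≈ 363 pc

m − M = 5 log₁₀(d/10 pc) + A  ⇒  6.7 − (-2.8) − 1.7 = 5 log₁₀(d/10)
7.800 = 5 log₁₀(d/10)
log₁₀ d = (m − M − A)/5 + 1 = 2.5600
d = 10^2.5600 = 363.1 pc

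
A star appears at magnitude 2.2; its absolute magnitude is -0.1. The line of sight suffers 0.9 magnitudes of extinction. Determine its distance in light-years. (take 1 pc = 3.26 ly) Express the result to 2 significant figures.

m − M = 5 log₁₀(d/10 pc) + A  ⇒  2.2 − (-0.1) − 0.9 = 5 log₁₀(d/10)
1.400 = 5 log₁₀(d/10)
log₁₀ d = (m − M − A)/5 + 1 = 1.2800
d = 10^1.2800 = 19.05 pc
= 62.12 ly

d ≈ 62 ly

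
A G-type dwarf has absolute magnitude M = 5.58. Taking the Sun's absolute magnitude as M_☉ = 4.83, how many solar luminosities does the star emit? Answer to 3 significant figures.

L/L_☉ ≈ 0.501

M − M_☉ = 5.58 − 4.83 = 0.750
L/L_☉ = 10^(−0.4 (M − M_☉)) = 10^-0.300 = 0.5012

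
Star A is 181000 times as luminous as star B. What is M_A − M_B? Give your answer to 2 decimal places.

M_A − M_B ≈ -13.14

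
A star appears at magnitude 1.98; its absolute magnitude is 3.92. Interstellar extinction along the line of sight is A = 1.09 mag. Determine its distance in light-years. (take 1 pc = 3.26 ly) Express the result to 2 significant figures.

m − M = 5 log₁₀(d/10 pc) + A  ⇒  1.98 − (3.92) − 1.09 = 5 log₁₀(d/10)
-3.030 = 5 log₁₀(d/10)
log₁₀ d = (m − M − A)/5 + 1 = 0.3940
d = 10^0.3940 = 2.477 pc
= 8.076 ly

d ≈ 8.1 ly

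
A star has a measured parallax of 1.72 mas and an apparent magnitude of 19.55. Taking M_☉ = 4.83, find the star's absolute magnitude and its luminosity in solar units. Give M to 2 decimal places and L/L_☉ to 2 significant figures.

M ≈ 10.73; L/L_☉ ≈ 4.4×10^-3

d = 1/p = 1000/1.72 mas = 581.4 pc
M = m − 5 log₁₀ d + 5 = 19.55 − 5·2.7645 + 5 = 10.728
M − M_☉ = 10.728 − 4.83 = 5.898
L/L_☉ = 10^(−0.4 × 5.898) = 4.375×10^-3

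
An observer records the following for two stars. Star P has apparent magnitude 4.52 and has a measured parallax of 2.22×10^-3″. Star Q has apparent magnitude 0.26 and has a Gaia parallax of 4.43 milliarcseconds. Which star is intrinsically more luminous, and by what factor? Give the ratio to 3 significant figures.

Star Q is more luminous, by a factor of 12.7.

Star P: d = 1/p = 1/2.22×10^-3″ = 450.5 pc
Star P: M = m − 5 log₁₀ d + 5 = 4.52 − 5·2.6536 + 5 = -3.748
Star Q: p = 4.43 mas = 4.43×10^-3″ → d = 1/p = 225.7 pc
Star Q: M = m − 5 log₁₀ d + 5 = 0.26 − 5·2.3536 + 5 = -6.508
ΔM = M_P − M_Q = -3.748 − (-6.508) = 2.760; smaller M is more luminous → Star Q.
L ratio = 10^(0.4 |ΔM|) = 10^1.104 = 12.70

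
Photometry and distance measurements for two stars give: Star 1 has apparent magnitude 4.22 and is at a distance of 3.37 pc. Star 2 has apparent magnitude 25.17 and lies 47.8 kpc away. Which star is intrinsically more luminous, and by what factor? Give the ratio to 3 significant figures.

Star 1: M = m − 5 log₁₀ d + 5 = 4.22 − 5·0.5276 + 5 = 6.582
Star 2: d = 47.8 kpc = 47800 pc
Star 2: M = m − 5 log₁₀ d + 5 = 25.17 − 5·4.6794 + 5 = 6.773
ΔM = M_1 − M_2 = 6.582 − (6.773) = -0.191; smaller M is more luminous → Star 1.
L ratio = 10^(0.4 |ΔM|) = 10^0.076 = 1.192

Star 1 is more luminous, by a factor of 1.19.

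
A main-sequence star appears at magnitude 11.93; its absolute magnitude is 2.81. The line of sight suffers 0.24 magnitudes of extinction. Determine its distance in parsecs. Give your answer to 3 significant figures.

m − M = 5 log₁₀(d/10 pc) + A  ⇒  11.93 − (2.81) − 0.24 = 5 log₁₀(d/10)
8.880 = 5 log₁₀(d/10)
log₁₀ d = (m − M − A)/5 + 1 = 2.7760
d = 10^2.7760 = 597.0 pc

d ≈ 597 pc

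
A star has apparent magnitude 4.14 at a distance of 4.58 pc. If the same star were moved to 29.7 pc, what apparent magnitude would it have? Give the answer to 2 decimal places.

m ≈ 8.20

Flux ∝ 1/d², so Δm = 5 log₁₀(d₂/d₁) = 5 log₁₀(29.7/4.58) = 4.059
m₂ = m₁ + Δm = 4.14 + (4.059) = 8.199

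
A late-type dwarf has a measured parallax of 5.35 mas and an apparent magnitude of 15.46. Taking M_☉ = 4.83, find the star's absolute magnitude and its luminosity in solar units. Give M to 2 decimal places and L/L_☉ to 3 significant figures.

M ≈ 9.10; L/L_☉ ≈ 0.0196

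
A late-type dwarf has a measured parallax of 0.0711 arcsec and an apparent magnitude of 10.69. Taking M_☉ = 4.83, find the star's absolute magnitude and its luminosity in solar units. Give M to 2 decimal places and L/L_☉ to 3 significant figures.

d = 1/p = 1/0.0711″ = 14.06 pc
M = m − 5 log₁₀ d + 5 = 10.69 − 5·1.1481 + 5 = 9.949
M − M_☉ = 9.949 − 4.83 = 5.119
L/L_☉ = 10^(−0.4 × 5.119) = 8.959×10^-3

M ≈ 9.95; L/L_☉ ≈ 8.96×10^-3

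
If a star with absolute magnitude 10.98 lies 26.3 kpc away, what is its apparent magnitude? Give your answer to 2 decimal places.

m ≈ 28.08

d = 26.3 kpc = 26300 pc
m = M + 5 log₁₀ d − 5 = 10.98 + 5·4.4200 − 5 = 28.080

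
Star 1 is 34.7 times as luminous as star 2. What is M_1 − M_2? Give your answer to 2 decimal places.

M_1 − M_2 ≈ -3.85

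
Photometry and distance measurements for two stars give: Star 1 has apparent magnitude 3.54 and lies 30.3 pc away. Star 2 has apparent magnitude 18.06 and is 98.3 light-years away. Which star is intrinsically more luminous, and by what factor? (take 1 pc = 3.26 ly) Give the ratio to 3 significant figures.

Star 1 is more luminous, by a factor of 649000.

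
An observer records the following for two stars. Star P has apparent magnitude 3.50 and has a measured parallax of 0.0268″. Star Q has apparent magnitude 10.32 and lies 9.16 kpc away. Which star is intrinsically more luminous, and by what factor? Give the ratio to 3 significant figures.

Star Q is more luminous, by a factor of 113.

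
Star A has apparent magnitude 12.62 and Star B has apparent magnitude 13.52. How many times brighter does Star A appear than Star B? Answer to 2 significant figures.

2.3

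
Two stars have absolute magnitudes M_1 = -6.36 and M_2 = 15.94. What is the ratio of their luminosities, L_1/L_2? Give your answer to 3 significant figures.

L_1/L_2 ≈ 8.32×10^8

ΔM = M_1 − M_2 = -22.30
L_1/L_2 = 10^(−0.4 ΔM) = 10^8.920 = 8.318×10^8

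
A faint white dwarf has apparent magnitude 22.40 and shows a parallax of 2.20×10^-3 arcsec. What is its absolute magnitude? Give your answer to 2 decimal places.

d = 1/p = 1/2.20×10^-3″ = 454.5 pc
5 log₁₀(d/10 pc) = 5 log₁₀(454.5) − 5 = 8.288
M = m − 5 log₁₀(d/10) = 22.40 − 8.288 = 14.112

M ≈ 14.11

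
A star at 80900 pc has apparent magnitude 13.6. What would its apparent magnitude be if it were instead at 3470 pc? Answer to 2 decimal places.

Flux ∝ 1/d², so Δm = 5 log₁₀(d₂/d₁) = 5 log₁₀(3470/80900) = -6.838
m₂ = m₁ + Δm = 13.6 + (-6.838) = 6.762

m ≈ 6.76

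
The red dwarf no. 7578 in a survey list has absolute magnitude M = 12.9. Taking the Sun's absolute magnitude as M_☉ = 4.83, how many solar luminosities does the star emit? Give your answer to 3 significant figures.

L/L_☉ ≈ 5.92×10^-4

M − M_☉ = 12.9 − 4.83 = 8.070
L/L_☉ = 10^(−0.4 (M − M_☉)) = 10^-3.228 = 5.916×10^-4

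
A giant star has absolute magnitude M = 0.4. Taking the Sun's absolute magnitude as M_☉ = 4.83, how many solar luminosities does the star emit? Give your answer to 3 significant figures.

M − M_☉ = 0.4 − 4.83 = -4.430
L/L_☉ = 10^(−0.4 (M − M_☉)) = 10^1.772 = 59.16

L/L_☉ ≈ 59.2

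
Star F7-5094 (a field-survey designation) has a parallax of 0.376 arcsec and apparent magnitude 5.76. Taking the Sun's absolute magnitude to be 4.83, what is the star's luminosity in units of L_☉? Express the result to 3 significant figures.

d = 1/p = 1/0.376″ = 2.660 pc
M = m − 5 log₁₀ d + 5 = 5.76 − 5·0.4248 + 5 = 8.636
M − M_☉ = 8.636 − 4.83 = 3.806
L/L_☉ = 10^(−0.4 × 3.806) = 0.03003

L/L_☉ ≈ 0.0300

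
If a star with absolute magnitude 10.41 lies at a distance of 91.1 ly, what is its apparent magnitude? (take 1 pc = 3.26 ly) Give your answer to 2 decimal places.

m ≈ 12.64

d = 91.1 ly / 3.26 = 27.94 pc
m = M + 5 log₁₀ d − 5 = 10.41 + 5·1.4463 − 5 = 12.642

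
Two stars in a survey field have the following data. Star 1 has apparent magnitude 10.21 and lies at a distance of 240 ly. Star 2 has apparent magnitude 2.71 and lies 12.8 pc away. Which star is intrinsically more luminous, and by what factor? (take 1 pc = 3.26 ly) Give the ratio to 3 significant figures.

Star 1: d = 240 ly / 3.26 = 73.62 pc
Star 1: M = m − 5 log₁₀ d + 5 = 10.21 − 5·1.8670 + 5 = 5.875
Star 2: M = m − 5 log₁₀ d + 5 = 2.71 − 5·1.1072 + 5 = 2.174
ΔM = M_1 − M_2 = 5.875 − (2.174) = 3.701; smaller M is more luminous → Star 2.
L ratio = 10^(0.4 |ΔM|) = 10^1.480 = 30.23

Star 2 is more luminous, by a factor of 30.2.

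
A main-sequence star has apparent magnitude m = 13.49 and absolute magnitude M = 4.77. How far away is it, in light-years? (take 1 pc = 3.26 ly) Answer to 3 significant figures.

d ≈ 1810 ly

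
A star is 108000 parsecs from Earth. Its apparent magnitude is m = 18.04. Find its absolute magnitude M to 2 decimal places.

M ≈ -2.13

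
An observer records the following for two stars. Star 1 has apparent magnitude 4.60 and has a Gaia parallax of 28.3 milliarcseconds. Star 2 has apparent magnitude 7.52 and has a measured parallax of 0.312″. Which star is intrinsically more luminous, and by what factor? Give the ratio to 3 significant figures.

Star 1 is more luminous, by a factor of 1790.

Star 1: p = 28.3 mas = 0.0283″ → d = 1/p = 35.34 pc
Star 1: M = m − 5 log₁₀ d + 5 = 4.60 − 5·1.5482 + 5 = 1.859
Star 2: d = 1/p = 1/0.312″ = 3.205 pc
Star 2: M = m − 5 log₁₀ d + 5 = 7.52 − 5·0.5058 + 5 = 9.991
ΔM = M_1 − M_2 = 1.859 − (9.991) = -8.132; smaller M is more luminous → Star 1.
L ratio = 10^(0.4 |ΔM|) = 10^3.253 = 1790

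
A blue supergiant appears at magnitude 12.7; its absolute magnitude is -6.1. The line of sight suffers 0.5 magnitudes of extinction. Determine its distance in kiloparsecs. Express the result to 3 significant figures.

d ≈ 45.7 kpc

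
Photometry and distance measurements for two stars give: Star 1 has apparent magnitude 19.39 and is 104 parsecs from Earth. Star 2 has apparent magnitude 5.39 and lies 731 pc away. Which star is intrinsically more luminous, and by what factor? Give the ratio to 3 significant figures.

Star 1: M = m − 5 log₁₀ d + 5 = 19.39 − 5·2.0170 + 5 = 14.305
Star 2: M = m − 5 log₁₀ d + 5 = 5.39 − 5·2.8639 + 5 = -3.930
ΔM = M_1 − M_2 = 14.305 − (-3.930) = 18.234; smaller M is more luminous → Star 2.
L ratio = 10^(0.4 |ΔM|) = 10^7.294 = 1.967×10^7

Star 2 is more luminous, by a factor of 1.97×10^7.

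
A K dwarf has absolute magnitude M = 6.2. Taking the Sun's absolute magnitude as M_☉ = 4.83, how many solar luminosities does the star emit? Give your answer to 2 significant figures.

L/L_☉ ≈ 0.28

M − M_☉ = 6.2 − 4.83 = 1.370
L/L_☉ = 10^(−0.4 (M − M_☉)) = 10^-0.548 = 0.2831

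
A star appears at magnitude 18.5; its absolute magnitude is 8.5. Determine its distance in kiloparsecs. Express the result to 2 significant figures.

d ≈ 1.0 kpc

Distance modulus: m − M = 18.5 − (8.5) = 10.000
m − M = 5 log₁₀ d − 5
log₁₀ d = (m − M)/5 + 1 = 3.0000
d = 10^3.0000 = 1000 pc
= 1.000 kpc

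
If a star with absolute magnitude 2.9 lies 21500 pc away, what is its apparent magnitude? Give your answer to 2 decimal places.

m = M + 5 log₁₀ d − 5 = 2.9 + 5·4.3324 − 5 = 19.562

m ≈ 19.56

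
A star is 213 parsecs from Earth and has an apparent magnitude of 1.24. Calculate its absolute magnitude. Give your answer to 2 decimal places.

5 log₁₀(d/10 pc) = 5 log₁₀(213.0) − 5 = 6.642
M = m − 5 log₁₀(d/10) = 1.24 − 6.642 = -5.402

M ≈ -5.40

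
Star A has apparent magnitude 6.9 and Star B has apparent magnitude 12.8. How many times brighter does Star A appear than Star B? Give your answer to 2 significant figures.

Δm = 6.9 − (12.8) = -5.9
Flux ratio = 10^(−0.4 Δm) = 10^(−0.4 × -5.9) = 10^2.360 = 229.1

230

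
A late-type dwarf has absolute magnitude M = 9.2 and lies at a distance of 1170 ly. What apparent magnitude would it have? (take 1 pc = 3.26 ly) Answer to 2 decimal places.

d = 1170 ly / 3.26 = 358.9 pc
m = M + 5 log₁₀ d − 5 = 9.2 + 5·2.5550 − 5 = 16.975

m ≈ 16.97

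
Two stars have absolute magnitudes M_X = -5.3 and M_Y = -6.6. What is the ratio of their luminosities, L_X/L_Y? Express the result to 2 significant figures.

L_X/L_Y ≈ 0.30

ΔM = M_X − M_Y = 1.3
L_X/L_Y = 10^(−0.4 ΔM) = 10^-0.520 = 0.3020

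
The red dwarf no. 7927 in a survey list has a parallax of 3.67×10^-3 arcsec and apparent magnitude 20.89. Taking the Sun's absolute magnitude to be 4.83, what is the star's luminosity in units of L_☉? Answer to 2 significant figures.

d = 1/p = 1/3.67×10^-3″ = 272.5 pc
M = m − 5 log₁₀ d + 5 = 20.89 − 5·2.4353 + 5 = 13.713
M − M_☉ = 13.713 − 4.83 = 8.883
L/L_☉ = 10^(−0.4 × 8.883) = 2.797×10^-4

L/L_☉ ≈ 2.8×10^-4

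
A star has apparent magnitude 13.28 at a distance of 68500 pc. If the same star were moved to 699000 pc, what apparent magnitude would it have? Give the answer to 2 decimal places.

Flux ∝ 1/d², so Δm = 5 log₁₀(d₂/d₁) = 5 log₁₀(699000/68500) = 5.044
m₂ = m₁ + Δm = 13.28 + (5.044) = 18.324

m ≈ 18.32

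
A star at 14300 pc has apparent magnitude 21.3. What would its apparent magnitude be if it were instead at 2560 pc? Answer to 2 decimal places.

m ≈ 17.56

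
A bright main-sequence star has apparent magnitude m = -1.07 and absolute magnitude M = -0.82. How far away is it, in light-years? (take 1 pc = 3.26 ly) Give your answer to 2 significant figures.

μ = m − M = -0.250
m − M = 5 log₁₀ d − 5
log₁₀ d = (m − M)/5 + 1 = 0.9500
d = 10^0.9500 = 8.913 pc
= 29.05 ly

d ≈ 29 ly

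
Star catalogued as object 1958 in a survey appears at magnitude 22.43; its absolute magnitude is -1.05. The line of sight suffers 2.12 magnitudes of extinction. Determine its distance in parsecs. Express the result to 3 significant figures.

d ≈ 187000 pc

m − M = 5 log₁₀(d/10 pc) + A  ⇒  22.43 − (-1.05) − 2.12 = 5 log₁₀(d/10)
21.360 = 5 log₁₀(d/10)
log₁₀ d = (m − M − A)/5 + 1 = 5.2720
d = 10^5.2720 = 187100 pc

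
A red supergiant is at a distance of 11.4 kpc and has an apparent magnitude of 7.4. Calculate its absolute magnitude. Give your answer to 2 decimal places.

M ≈ -7.88

d = 11.4 kpc = 11400 pc
5 log₁₀(d/10 pc) = 5 log₁₀(11400) − 5 = 15.285
M = m − 5 log₁₀(d/10) = 7.4 − 15.285 = -7.885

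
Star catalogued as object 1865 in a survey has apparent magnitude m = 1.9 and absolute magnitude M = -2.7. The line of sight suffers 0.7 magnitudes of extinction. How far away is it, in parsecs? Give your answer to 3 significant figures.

m − M = 5 log₁₀(d/10 pc) + A  ⇒  1.9 − (-2.7) − 0.7 = 5 log₁₀(d/10)
3.900 = 5 log₁₀(d/10)
log₁₀ d = (m − M − A)/5 + 1 = 1.7800
d = 10^1.7800 = 60.26 pc

d ≈ 60.3 pc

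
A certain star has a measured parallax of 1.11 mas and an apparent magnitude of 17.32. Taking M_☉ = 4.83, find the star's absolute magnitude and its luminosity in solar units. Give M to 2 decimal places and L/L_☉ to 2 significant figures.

M ≈ 7.55; L/L_☉ ≈ 0.082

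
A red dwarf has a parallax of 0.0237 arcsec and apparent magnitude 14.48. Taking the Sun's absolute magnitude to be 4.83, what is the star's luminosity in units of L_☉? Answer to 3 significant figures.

L/L_☉ ≈ 2.46×10^-3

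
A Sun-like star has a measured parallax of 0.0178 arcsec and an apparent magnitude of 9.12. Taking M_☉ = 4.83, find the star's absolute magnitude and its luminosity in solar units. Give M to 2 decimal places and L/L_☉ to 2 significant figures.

M ≈ 5.37; L/L_☉ ≈ 0.61

d = 1/p = 1/0.0178″ = 56.18 pc
M = m − 5 log₁₀ d + 5 = 9.12 − 5·1.7496 + 5 = 5.372
M − M_☉ = 5.372 − 4.83 = 0.542
L/L_☉ = 10^(−0.4 × 0.542) = 0.6070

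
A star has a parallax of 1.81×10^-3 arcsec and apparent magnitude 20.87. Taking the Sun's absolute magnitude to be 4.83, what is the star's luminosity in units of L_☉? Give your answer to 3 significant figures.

L/L_☉ ≈ 1.17×10^-3

d = 1/p = 1/1.81×10^-3″ = 552.5 pc
M = m − 5 log₁₀ d + 5 = 20.87 − 5·2.7423 + 5 = 12.158
M − M_☉ = 12.158 − 4.83 = 7.328
L/L_☉ = 10^(−0.4 × 7.328) = 1.171×10^-3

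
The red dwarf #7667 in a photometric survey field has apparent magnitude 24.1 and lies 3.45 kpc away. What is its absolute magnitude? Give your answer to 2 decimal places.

d = 3.45 kpc = 3450 pc
5 log₁₀(d/10 pc) = 5 log₁₀(3450) − 5 = 12.689
M = m − 5 log₁₀(d/10) = 24.1 − 12.689 = 11.411

M ≈ 11.41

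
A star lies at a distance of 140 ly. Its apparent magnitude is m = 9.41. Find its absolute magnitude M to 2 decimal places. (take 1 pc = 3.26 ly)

M ≈ 6.25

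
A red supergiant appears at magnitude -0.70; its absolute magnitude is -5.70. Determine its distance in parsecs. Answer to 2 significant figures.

Distance modulus: m − M = -0.70 − (-5.70) = 5.000
m − M = 5 log₁₀ d − 5
log₁₀ d = (m − M)/5 + 1 = 2.0000
d = 10^2.0000 = 100.0 pc

d ≈ 100 pc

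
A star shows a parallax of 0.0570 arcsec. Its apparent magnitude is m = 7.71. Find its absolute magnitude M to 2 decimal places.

M ≈ 6.49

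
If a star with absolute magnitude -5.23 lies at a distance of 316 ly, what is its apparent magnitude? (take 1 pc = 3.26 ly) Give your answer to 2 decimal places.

m ≈ -0.30

d = 316 ly / 3.26 = 96.93 pc
m = M + 5 log₁₀ d − 5 = -5.23 + 5·1.9865 − 5 = -0.298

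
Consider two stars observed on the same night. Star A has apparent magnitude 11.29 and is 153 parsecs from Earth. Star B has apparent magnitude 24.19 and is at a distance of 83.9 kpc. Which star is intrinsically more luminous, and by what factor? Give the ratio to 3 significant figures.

Star A: M = m − 5 log₁₀ d + 5 = 11.29 − 5·2.1847 + 5 = 5.367
Star B: d = 83.9 kpc = 83900 pc
Star B: M = m − 5 log₁₀ d + 5 = 24.19 − 5·4.9238 + 5 = 4.571
ΔM = M_A − M_B = 5.367 − (4.571) = 0.795; smaller M is more luminous → Star B.
L ratio = 10^(0.4 |ΔM|) = 10^0.318 = 2.080

Star B is more luminous, by a factor of 2.08.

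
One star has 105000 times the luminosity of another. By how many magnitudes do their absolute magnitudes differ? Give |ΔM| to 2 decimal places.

|ΔM| ≈ 12.55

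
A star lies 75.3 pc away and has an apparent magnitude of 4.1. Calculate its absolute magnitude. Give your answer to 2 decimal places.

5 log₁₀(d/10 pc) = 5 log₁₀(75.30) − 5 = 4.384
M = m − 5 log₁₀(d/10) = 4.1 − 4.384 = -0.284

M ≈ -0.28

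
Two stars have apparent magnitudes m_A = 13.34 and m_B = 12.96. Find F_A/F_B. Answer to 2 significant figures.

Magnitude difference = 0.38
Flux ratio = 10^(−0.4 Δm) = 10^(−0.4 × 0.38) = 10^-0.152 = 0.7047

F_A/F_B ≈ 0.70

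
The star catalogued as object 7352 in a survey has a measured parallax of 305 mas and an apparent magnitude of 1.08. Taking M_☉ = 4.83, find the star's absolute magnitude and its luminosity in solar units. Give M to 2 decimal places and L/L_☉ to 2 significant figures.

d = 1/p = 1000/305 mas = 3.279 pc
M = m − 5 log₁₀ d + 5 = 1.08 − 5·0.5157 + 5 = 3.501
M − M_☉ = 3.501 − 4.83 = -1.329
L/L_☉ = 10^(−0.4 × -1.329) = 3.399

M ≈ 3.50; L/L_☉ ≈ 3.4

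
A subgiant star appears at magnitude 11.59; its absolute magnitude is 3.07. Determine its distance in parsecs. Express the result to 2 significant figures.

μ = m − M = 8.520
m − M = 5 log₁₀ d − 5
log₁₀ d = (m − M)/5 + 1 = 2.7040
d = 10^2.7040 = 505.8 pc

d ≈ 510 pc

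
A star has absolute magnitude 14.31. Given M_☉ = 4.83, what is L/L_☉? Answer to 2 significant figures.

M − M_☉ = 14.31 − 4.83 = 9.480
L/L_☉ = 10^(−0.4 (M − M_☉)) = 10^-3.792 = 1.614×10^-4

L/L_☉ ≈ 1.6×10^-4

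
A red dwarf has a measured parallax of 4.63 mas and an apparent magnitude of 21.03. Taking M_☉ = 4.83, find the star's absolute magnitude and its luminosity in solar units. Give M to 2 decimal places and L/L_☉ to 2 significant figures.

d = 1/p = 1000/4.63 mas = 216.0 pc
M = m − 5 log₁₀ d + 5 = 21.03 − 5·2.3344 + 5 = 14.358
M − M_☉ = 14.358 − 4.83 = 9.528
L/L_☉ = 10^(−0.4 × 9.528) = 1.545×10^-4

M ≈ 14.36; L/L_☉ ≈ 1.5×10^-4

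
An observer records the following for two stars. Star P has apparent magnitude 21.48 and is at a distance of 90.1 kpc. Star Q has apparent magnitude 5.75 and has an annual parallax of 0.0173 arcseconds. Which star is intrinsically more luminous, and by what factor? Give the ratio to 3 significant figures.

Star P is more luminous, by a factor of 1.24.

Star P: d = 90.1 kpc = 90100 pc
Star P: M = m − 5 log₁₀ d + 5 = 21.48 − 5·4.9547 + 5 = 1.706
Star Q: d = 1/p = 1/0.0173″ = 57.80 pc
Star Q: M = m − 5 log₁₀ d + 5 = 5.75 − 5·1.7620 + 5 = 1.940
ΔM = M_P − M_Q = 1.706 − (1.940) = -0.234; smaller M is more luminous → Star P.
L ratio = 10^(0.4 |ΔM|) = 10^0.094 = 1.240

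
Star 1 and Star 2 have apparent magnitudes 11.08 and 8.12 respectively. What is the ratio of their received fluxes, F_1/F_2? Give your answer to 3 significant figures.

Magnitude difference = 2.96
Flux ratio = 10^(−0.4 Δm) = 10^(−0.4 × 2.96) = 10^-1.184 = 0.06546

F_1/F_2 ≈ 0.0655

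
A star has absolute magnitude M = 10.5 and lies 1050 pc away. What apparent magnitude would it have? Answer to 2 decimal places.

m = M + 5 log₁₀ d − 5 = 10.5 + 5·3.0212 − 5 = 20.606

m ≈ 20.61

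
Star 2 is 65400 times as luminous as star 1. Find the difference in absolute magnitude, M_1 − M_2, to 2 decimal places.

Pogson: ΔM = −2.5 log₁₀(ratio) = −2.5 log₁₀(65400) = −2.5 × 4.8156 = -12.039
Star 2 is brighter so has the smaller magnitude: M_1 − M_2 is positive.

M_1 − M_2 ≈ 12.04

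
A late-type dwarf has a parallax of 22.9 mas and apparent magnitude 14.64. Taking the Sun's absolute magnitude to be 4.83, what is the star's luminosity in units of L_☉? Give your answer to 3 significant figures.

L/L_☉ ≈ 2.27×10^-3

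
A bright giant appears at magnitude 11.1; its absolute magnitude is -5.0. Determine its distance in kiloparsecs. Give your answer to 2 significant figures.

μ = m − M = 16.100
m − M = 5 log₁₀ d − 5
log₁₀ d = (m − M)/5 + 1 = 4.2200
d = 10^4.2200 = 16600 pc
= 16.60 kpc

d ≈ 17 kpc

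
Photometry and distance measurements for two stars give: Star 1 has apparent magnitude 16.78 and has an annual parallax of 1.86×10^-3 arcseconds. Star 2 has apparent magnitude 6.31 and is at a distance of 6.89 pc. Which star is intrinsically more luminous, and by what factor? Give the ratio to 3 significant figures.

Star 1: d = 1/p = 1/1.86×10^-3″ = 537.6 pc
Star 1: M = m − 5 log₁₀ d + 5 = 16.78 − 5·2.7305 + 5 = 8.128
Star 2: M = m − 5 log₁₀ d + 5 = 6.31 − 5·0.8382 + 5 = 7.119
ΔM = M_1 − M_2 = 8.128 − (7.119) = 1.009; smaller M is more luminous → Star 2.
L ratio = 10^(0.4 |ΔM|) = 10^0.403 = 2.532

Star 2 is more luminous, by a factor of 2.53.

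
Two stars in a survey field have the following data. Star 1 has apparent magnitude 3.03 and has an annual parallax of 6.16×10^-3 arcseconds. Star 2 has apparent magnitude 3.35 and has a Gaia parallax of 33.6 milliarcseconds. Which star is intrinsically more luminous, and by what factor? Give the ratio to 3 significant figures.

Star 1: d = 1/p = 1/6.16×10^-3″ = 162.3 pc
Star 1: M = m − 5 log₁₀ d + 5 = 3.03 − 5·2.2104 + 5 = -3.022
Star 2: p = 33.6 mas = 0.0336″ → d = 1/p = 29.76 pc
Star 2: M = m − 5 log₁₀ d + 5 = 3.35 − 5·1.4737 + 5 = 0.982
ΔM = M_1 − M_2 = -3.022 − (0.982) = -4.004; smaller M is more luminous → Star 1.
L ratio = 10^(0.4 |ΔM|) = 10^1.602 = 39.95

Star 1 is more luminous, by a factor of 40.0.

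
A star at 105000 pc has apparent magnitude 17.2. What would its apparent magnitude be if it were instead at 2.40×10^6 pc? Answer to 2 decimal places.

Flux ∝ 1/d², so Δm = 5 log₁₀(d₂/d₁) = 5 log₁₀(2.40×10^6/105000) = 6.795
m₂ = m₁ + Δm = 17.2 + (6.795) = 23.995

m ≈ 24.00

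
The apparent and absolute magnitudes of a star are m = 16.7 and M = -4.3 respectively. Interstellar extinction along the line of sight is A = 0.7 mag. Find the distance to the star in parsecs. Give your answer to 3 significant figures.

m − M = 5 log₁₀(d/10 pc) + A  ⇒  16.7 − (-4.3) − 0.7 = 5 log₁₀(d/10)
20.300 = 5 log₁₀(d/10)
log₁₀ d = (m − M − A)/5 + 1 = 5.0600
d = 10^5.0600 = 114800 pc

d ≈ 115000 pc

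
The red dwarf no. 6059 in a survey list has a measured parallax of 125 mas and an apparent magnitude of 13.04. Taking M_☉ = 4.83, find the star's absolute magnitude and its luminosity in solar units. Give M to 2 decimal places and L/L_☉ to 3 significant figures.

d = 1/p = 1000/125 mas = 8.000 pc
M = m − 5 log₁₀ d + 5 = 13.04 − 5·0.9031 + 5 = 13.525
M − M_☉ = 13.525 − 4.83 = 8.695
L/L_☉ = 10^(−0.4 × 8.695) = 3.328×10^-4

M ≈ 13.52; L/L_☉ ≈ 3.33×10^-4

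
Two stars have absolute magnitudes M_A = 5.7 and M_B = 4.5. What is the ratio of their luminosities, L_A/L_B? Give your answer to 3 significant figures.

L_A/L_B ≈ 0.331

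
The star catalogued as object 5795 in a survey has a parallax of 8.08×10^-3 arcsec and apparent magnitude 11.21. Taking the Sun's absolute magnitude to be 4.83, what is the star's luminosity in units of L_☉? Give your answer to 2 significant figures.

d = 1/p = 1/8.08×10^-3″ = 123.8 pc
M = m − 5 log₁₀ d + 5 = 11.21 − 5·2.0926 + 5 = 5.747
M − M_☉ = 5.747 − 4.83 = 0.917
L/L_☉ = 10^(−0.4 × 0.917) = 0.4297

L/L_☉ ≈ 0.43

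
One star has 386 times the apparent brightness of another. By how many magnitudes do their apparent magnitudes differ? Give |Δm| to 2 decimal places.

|Δm| ≈ 6.47

Pogson: Δm = −2.5 log₁₀(ratio) = −2.5 log₁₀(386) = −2.5 × 2.5866 = -6.466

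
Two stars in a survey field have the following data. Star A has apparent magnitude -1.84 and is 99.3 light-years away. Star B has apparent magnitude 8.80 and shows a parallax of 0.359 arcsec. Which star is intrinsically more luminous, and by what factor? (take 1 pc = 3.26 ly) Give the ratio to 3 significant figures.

Star A is more luminous, by a factor of 2.16×10^6.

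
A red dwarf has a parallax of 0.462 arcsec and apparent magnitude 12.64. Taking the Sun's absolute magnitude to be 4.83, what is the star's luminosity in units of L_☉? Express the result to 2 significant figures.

d = 1/p = 1/0.462″ = 2.165 pc
M = m − 5 log₁₀ d + 5 = 12.64 − 5·0.3354 + 5 = 15.963
M − M_☉ = 15.963 − 4.83 = 11.133
L/L_☉ = 10^(−0.4 × 11.133) = 3.521×10^-5

L/L_☉ ≈ 3.5×10^-5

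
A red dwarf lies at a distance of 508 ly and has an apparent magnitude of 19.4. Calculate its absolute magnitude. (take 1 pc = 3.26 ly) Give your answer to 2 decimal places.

d = 508 ly / 3.26 = 155.8 pc
5 log₁₀(d/10 pc) = 5 log₁₀(155.8) − 5 = 5.963
M = m − 5 log₁₀(d/10) = 19.4 − 5.963 = 13.437

M ≈ 13.44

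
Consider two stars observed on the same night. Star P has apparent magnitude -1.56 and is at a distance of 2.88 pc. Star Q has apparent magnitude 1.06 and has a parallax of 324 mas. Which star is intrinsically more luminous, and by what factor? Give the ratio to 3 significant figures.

Star P is more luminous, by a factor of 9.72.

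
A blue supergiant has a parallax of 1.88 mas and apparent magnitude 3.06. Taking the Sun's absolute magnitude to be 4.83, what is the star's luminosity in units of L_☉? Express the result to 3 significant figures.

d = 1/p = 1000/1.88 mas = 531.9 pc
M = m − 5 log₁₀ d + 5 = 3.06 − 5·2.7258 + 5 = -5.569
M − M_☉ = -5.569 − 4.83 = -10.399
L/L_☉ = 10^(−0.4 × -10.399) = 14440

L/L_☉ ≈ 14400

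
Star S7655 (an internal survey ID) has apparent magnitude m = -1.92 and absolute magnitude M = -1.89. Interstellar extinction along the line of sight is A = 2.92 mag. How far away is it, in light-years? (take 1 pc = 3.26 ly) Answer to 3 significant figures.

m − M = 5 log₁₀(d/10 pc) + A  ⇒  -1.92 − (-1.89) − 2.92 = 5 log₁₀(d/10)
-2.950 = 5 log₁₀(d/10)
log₁₀ d = (m − M − A)/5 + 1 = 0.4100
d = 10^0.4100 = 2.570 pc
= 8.379 ly

d ≈ 8.38 ly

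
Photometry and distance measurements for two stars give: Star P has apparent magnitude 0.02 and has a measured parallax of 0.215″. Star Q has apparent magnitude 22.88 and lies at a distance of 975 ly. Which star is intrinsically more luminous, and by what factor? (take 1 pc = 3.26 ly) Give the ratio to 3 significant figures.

Star P is more luminous, by a factor of 337000.

Star P: d = 1/p = 1/0.215″ = 4.651 pc
Star P: M = m − 5 log₁₀ d + 5 = 0.02 − 5·0.6676 + 5 = 1.682
Star Q: d = 975 ly / 3.26 = 299.1 pc
Star Q: M = m − 5 log₁₀ d + 5 = 22.88 − 5·2.4758 + 5 = 15.501
ΔM = M_P − M_Q = 1.682 − (15.501) = -13.819; smaller M is more luminous → Star P.
L ratio = 10^(0.4 |ΔM|) = 10^5.528 = 336900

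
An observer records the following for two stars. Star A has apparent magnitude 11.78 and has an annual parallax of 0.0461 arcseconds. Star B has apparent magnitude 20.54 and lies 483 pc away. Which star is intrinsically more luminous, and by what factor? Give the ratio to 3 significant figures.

Star A is more luminous, by a factor of 6.44.

Star A: d = 1/p = 1/0.0461″ = 21.69 pc
Star A: M = m − 5 log₁₀ d + 5 = 11.78 − 5·1.3363 + 5 = 10.099
Star B: M = m − 5 log₁₀ d + 5 = 20.54 − 5·2.6839 + 5 = 12.120
ΔM = M_A − M_B = 10.099 − (12.120) = -2.022; smaller M is more luminous → Star A.
L ratio = 10^(0.4 |ΔM|) = 10^0.809 = 6.437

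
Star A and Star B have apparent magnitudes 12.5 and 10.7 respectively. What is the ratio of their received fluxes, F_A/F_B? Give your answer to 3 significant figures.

Magnitude difference = 1.8
Flux ratio = 10^(−0.4 Δm) = 10^(−0.4 × 1.8) = 10^-0.720 = 0.1905

F_A/F_B ≈ 0.191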